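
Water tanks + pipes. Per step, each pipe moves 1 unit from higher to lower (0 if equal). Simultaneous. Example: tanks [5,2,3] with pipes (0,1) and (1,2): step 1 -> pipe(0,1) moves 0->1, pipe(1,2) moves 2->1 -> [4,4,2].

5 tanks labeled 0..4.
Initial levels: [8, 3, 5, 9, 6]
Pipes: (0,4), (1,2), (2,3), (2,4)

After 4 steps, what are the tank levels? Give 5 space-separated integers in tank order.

Step 1: flows [0->4,2->1,3->2,4->2] -> levels [7 4 6 8 6]
Step 2: flows [0->4,2->1,3->2,2=4] -> levels [6 5 6 7 7]
Step 3: flows [4->0,2->1,3->2,4->2] -> levels [7 6 7 6 5]
Step 4: flows [0->4,2->1,2->3,2->4] -> levels [6 7 4 7 7]

Answer: 6 7 4 7 7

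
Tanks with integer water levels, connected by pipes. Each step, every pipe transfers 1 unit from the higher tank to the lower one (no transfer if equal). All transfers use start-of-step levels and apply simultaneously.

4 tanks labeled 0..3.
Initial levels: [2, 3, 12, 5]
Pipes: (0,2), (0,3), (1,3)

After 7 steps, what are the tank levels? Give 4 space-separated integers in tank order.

Answer: 5 5 6 6

Derivation:
Step 1: flows [2->0,3->0,3->1] -> levels [4 4 11 3]
Step 2: flows [2->0,0->3,1->3] -> levels [4 3 10 5]
Step 3: flows [2->0,3->0,3->1] -> levels [6 4 9 3]
Step 4: flows [2->0,0->3,1->3] -> levels [6 3 8 5]
Step 5: flows [2->0,0->3,3->1] -> levels [6 4 7 5]
Step 6: flows [2->0,0->3,3->1] -> levels [6 5 6 5]
Step 7: flows [0=2,0->3,1=3] -> levels [5 5 6 6]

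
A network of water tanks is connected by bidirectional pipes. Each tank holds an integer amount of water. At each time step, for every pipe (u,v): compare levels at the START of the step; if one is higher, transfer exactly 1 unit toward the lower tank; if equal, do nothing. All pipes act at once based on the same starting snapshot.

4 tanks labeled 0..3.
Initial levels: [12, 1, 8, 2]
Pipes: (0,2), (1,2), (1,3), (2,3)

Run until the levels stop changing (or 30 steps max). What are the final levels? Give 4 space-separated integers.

Step 1: flows [0->2,2->1,3->1,2->3] -> levels [11 3 7 2]
Step 2: flows [0->2,2->1,1->3,2->3] -> levels [10 3 6 4]
Step 3: flows [0->2,2->1,3->1,2->3] -> levels [9 5 5 4]
Step 4: flows [0->2,1=2,1->3,2->3] -> levels [8 4 5 6]
Step 5: flows [0->2,2->1,3->1,3->2] -> levels [7 6 6 4]
Step 6: flows [0->2,1=2,1->3,2->3] -> levels [6 5 6 6]
Step 7: flows [0=2,2->1,3->1,2=3] -> levels [6 7 5 5]
Step 8: flows [0->2,1->2,1->3,2=3] -> levels [5 5 7 6]
Step 9: flows [2->0,2->1,3->1,2->3] -> levels [6 7 4 6]
Step 10: flows [0->2,1->2,1->3,3->2] -> levels [5 5 7 6]
  -> period-2 cycle: step 10 state = step 8 state; never stabilizes
  -> state at step 30: (30-8) mod 2 = 0, same as step 8 -> [5 5 7 6]

Answer: 5 5 7 6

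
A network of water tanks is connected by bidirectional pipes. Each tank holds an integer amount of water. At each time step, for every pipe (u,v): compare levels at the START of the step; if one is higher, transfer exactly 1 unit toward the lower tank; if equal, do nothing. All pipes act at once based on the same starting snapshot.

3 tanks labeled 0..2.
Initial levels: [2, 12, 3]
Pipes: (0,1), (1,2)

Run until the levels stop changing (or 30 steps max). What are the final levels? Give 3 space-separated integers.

Step 1: flows [1->0,1->2] -> levels [3 10 4]
Step 2: flows [1->0,1->2] -> levels [4 8 5]
Step 3: flows [1->0,1->2] -> levels [5 6 6]
Step 4: flows [1->0,1=2] -> levels [6 5 6]
Step 5: flows [0->1,2->1] -> levels [5 7 5]
Step 6: flows [1->0,1->2] -> levels [6 5 6]
  -> period-2 cycle: step 6 state = step 4 state; never stabilizes
  -> state at step 30: (30-4) mod 2 = 0, same as step 4 -> [6 5 6]

Answer: 6 5 6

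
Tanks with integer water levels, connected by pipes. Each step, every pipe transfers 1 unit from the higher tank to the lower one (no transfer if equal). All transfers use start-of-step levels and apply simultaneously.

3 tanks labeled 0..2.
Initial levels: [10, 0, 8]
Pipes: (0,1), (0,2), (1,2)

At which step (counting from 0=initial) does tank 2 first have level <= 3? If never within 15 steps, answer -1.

Step 1: flows [0->1,0->2,2->1] -> levels [8 2 8]
Step 2: flows [0->1,0=2,2->1] -> levels [7 4 7]
Step 3: flows [0->1,0=2,2->1] -> levels [6 6 6]
Step 4: flows [0=1,0=2,1=2] -> levels [6 6 6]
  -> stable; tank 2 stays at 6 > 3
Tank 2 never reaches <=3 within 15 steps

Answer: -1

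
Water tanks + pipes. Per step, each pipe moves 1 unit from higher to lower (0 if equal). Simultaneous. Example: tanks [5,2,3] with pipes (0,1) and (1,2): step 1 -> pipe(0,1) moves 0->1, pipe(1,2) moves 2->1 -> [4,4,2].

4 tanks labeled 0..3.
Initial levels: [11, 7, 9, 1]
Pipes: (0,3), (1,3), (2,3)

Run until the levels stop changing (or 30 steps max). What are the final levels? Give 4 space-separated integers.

Answer: 7 7 7 7

Derivation:
Step 1: flows [0->3,1->3,2->3] -> levels [10 6 8 4]
Step 2: flows [0->3,1->3,2->3] -> levels [9 5 7 7]
Step 3: flows [0->3,3->1,2=3] -> levels [8 6 7 7]
Step 4: flows [0->3,3->1,2=3] -> levels [7 7 7 7]
Step 5: flows [0=3,1=3,2=3] -> levels [7 7 7 7]
  -> stable (no change)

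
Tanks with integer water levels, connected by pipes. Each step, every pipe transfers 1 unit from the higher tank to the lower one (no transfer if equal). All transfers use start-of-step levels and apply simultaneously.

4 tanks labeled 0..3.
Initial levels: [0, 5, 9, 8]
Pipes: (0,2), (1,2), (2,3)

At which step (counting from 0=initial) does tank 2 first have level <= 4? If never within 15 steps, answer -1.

Step 1: flows [2->0,2->1,2->3] -> levels [1 6 6 9]
Step 2: flows [2->0,1=2,3->2] -> levels [2 6 6 8]
Step 3: flows [2->0,1=2,3->2] -> levels [3 6 6 7]
Step 4: flows [2->0,1=2,3->2] -> levels [4 6 6 6]
Step 5: flows [2->0,1=2,2=3] -> levels [5 6 5 6]
Step 6: flows [0=2,1->2,3->2] -> levels [5 5 7 5]
Step 7: flows [2->0,2->1,2->3] -> levels [6 6 4 6]
Tank 2 first reaches <=4 at step 7

Answer: 7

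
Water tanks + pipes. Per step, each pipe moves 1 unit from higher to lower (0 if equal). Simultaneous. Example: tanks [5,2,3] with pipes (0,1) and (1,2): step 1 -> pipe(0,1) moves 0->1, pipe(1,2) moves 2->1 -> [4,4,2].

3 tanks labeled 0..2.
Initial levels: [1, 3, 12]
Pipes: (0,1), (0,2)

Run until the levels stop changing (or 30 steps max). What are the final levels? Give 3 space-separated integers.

Answer: 4 6 6

Derivation:
Step 1: flows [1->0,2->0] -> levels [3 2 11]
Step 2: flows [0->1,2->0] -> levels [3 3 10]
Step 3: flows [0=1,2->0] -> levels [4 3 9]
Step 4: flows [0->1,2->0] -> levels [4 4 8]
Step 5: flows [0=1,2->0] -> levels [5 4 7]
Step 6: flows [0->1,2->0] -> levels [5 5 6]
Step 7: flows [0=1,2->0] -> levels [6 5 5]
Step 8: flows [0->1,0->2] -> levels [4 6 6]
Step 9: flows [1->0,2->0] -> levels [6 5 5]
  -> period-2 cycle: step 9 state = step 7 state; never stabilizes
  -> state at step 30: (30-7) mod 2 = 1, same as step 8 -> [4 6 6]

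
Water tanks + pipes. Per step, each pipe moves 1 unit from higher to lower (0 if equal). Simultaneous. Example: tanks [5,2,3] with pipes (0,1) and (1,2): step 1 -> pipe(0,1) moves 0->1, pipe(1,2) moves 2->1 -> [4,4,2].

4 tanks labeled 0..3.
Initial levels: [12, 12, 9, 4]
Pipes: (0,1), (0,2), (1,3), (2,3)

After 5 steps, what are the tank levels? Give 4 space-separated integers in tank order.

Step 1: flows [0=1,0->2,1->3,2->3] -> levels [11 11 9 6]
Step 2: flows [0=1,0->2,1->3,2->3] -> levels [10 10 9 8]
Step 3: flows [0=1,0->2,1->3,2->3] -> levels [9 9 9 10]
Step 4: flows [0=1,0=2,3->1,3->2] -> levels [9 10 10 8]
Step 5: flows [1->0,2->0,1->3,2->3] -> levels [11 8 8 10]

Answer: 11 8 8 10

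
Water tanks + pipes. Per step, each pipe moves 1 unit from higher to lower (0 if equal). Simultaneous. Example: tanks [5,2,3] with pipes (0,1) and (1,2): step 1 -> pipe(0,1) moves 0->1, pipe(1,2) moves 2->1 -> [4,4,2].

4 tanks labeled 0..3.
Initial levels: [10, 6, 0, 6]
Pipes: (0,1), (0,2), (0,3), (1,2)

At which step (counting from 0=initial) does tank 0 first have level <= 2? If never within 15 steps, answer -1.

Step 1: flows [0->1,0->2,0->3,1->2] -> levels [7 6 2 7]
Step 2: flows [0->1,0->2,0=3,1->2] -> levels [5 6 4 7]
Step 3: flows [1->0,0->2,3->0,1->2] -> levels [6 4 6 6]
Step 4: flows [0->1,0=2,0=3,2->1] -> levels [5 6 5 6]
Step 5: flows [1->0,0=2,3->0,1->2] -> levels [7 4 6 5]
Step 6: flows [0->1,0->2,0->3,2->1] -> levels [4 6 6 6]
Step 7: flows [1->0,2->0,3->0,1=2] -> levels [7 5 5 5]
Step 8: flows [0->1,0->2,0->3,1=2] -> levels [4 6 6 6]
  -> period-2 cycle (repeats step 6); tank 0 never drops to <=2
Tank 0 never reaches <=2 within 15 steps

Answer: -1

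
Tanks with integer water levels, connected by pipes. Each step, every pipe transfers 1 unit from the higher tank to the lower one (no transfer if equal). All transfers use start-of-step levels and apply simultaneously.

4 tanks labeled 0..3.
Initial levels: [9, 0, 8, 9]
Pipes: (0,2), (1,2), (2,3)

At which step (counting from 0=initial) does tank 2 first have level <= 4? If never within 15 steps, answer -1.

Answer: -1

Derivation:
Step 1: flows [0->2,2->1,3->2] -> levels [8 1 9 8]
Step 2: flows [2->0,2->1,2->3] -> levels [9 2 6 9]
Step 3: flows [0->2,2->1,3->2] -> levels [8 3 7 8]
Step 4: flows [0->2,2->1,3->2] -> levels [7 4 8 7]
Step 5: flows [2->0,2->1,2->3] -> levels [8 5 5 8]
Step 6: flows [0->2,1=2,3->2] -> levels [7 5 7 7]
Step 7: flows [0=2,2->1,2=3] -> levels [7 6 6 7]
Step 8: flows [0->2,1=2,3->2] -> levels [6 6 8 6]
Step 9: flows [2->0,2->1,2->3] -> levels [7 7 5 7]
Step 10: flows [0->2,1->2,3->2] -> levels [6 6 8 6]
  -> period-2 cycle (repeats step 8); tank 2 never drops to <=4
Tank 2 never reaches <=4 within 15 steps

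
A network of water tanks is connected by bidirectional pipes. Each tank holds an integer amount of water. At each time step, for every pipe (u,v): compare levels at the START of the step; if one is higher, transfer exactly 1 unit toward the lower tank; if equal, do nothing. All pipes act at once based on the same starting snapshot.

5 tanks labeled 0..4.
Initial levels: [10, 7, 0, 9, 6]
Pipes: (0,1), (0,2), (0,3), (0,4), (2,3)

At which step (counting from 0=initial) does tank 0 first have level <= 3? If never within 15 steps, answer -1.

Step 1: flows [0->1,0->2,0->3,0->4,3->2] -> levels [6 8 2 9 7]
Step 2: flows [1->0,0->2,3->0,4->0,3->2] -> levels [8 7 4 7 6]
Step 3: flows [0->1,0->2,0->3,0->4,3->2] -> levels [4 8 6 7 7]
Step 4: flows [1->0,2->0,3->0,4->0,3->2] -> levels [8 7 6 5 6]
Step 5: flows [0->1,0->2,0->3,0->4,2->3] -> levels [4 8 6 7 7]
  -> period-2 cycle (repeats step 3); tank 0 never drops to <=3
Tank 0 never reaches <=3 within 15 steps

Answer: -1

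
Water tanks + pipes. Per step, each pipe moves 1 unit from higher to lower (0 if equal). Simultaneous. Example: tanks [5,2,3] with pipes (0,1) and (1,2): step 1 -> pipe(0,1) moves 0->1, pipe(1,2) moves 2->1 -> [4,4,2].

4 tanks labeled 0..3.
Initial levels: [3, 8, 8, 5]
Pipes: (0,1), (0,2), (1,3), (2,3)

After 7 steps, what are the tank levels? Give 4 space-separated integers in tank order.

Answer: 5 6 6 7

Derivation:
Step 1: flows [1->0,2->0,1->3,2->3] -> levels [5 6 6 7]
Step 2: flows [1->0,2->0,3->1,3->2] -> levels [7 6 6 5]
Step 3: flows [0->1,0->2,1->3,2->3] -> levels [5 6 6 7]
  -> period-2 cycle: step 3 state = step 1 state
  -> state at step 7: (7-1) mod 2 = 0, same as step 1 -> [5 6 6 7]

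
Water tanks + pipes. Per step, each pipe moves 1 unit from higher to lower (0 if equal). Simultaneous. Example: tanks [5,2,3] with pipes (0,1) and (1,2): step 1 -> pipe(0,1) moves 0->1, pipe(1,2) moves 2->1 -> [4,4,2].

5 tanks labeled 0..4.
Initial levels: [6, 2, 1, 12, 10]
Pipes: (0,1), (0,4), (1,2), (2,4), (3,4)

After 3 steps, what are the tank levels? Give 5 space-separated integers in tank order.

Step 1: flows [0->1,4->0,1->2,4->2,3->4] -> levels [6 2 3 11 9]
Step 2: flows [0->1,4->0,2->1,4->2,3->4] -> levels [6 4 3 10 8]
Step 3: flows [0->1,4->0,1->2,4->2,3->4] -> levels [6 4 5 9 7]

Answer: 6 4 5 9 7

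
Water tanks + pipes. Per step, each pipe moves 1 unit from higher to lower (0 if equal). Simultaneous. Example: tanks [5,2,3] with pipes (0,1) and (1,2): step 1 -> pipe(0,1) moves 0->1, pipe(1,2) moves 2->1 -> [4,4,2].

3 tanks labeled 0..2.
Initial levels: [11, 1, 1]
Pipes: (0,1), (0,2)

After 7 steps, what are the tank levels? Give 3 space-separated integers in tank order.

Step 1: flows [0->1,0->2] -> levels [9 2 2]
Step 2: flows [0->1,0->2] -> levels [7 3 3]
Step 3: flows [0->1,0->2] -> levels [5 4 4]
Step 4: flows [0->1,0->2] -> levels [3 5 5]
Step 5: flows [1->0,2->0] -> levels [5 4 4]
  -> period-2 cycle: step 5 state = step 3 state
  -> state at step 7: (7-3) mod 2 = 0, same as step 3 -> [5 4 4]

Answer: 5 4 4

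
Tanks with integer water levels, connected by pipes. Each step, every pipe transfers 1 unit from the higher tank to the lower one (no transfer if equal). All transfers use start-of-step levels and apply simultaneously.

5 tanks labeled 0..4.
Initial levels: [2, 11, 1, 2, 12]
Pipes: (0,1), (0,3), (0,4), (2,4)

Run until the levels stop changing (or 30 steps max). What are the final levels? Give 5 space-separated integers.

Step 1: flows [1->0,0=3,4->0,4->2] -> levels [4 10 2 2 10]
Step 2: flows [1->0,0->3,4->0,4->2] -> levels [5 9 3 3 8]
Step 3: flows [1->0,0->3,4->0,4->2] -> levels [6 8 4 4 6]
Step 4: flows [1->0,0->3,0=4,4->2] -> levels [6 7 5 5 5]
Step 5: flows [1->0,0->3,0->4,2=4] -> levels [5 6 5 6 6]
Step 6: flows [1->0,3->0,4->0,4->2] -> levels [8 5 6 5 4]
Step 7: flows [0->1,0->3,0->4,2->4] -> levels [5 6 5 6 6]
  -> period-2 cycle: step 7 state = step 5 state; never stabilizes
  -> state at step 30: (30-5) mod 2 = 1, same as step 6 -> [8 5 6 5 4]

Answer: 8 5 6 5 4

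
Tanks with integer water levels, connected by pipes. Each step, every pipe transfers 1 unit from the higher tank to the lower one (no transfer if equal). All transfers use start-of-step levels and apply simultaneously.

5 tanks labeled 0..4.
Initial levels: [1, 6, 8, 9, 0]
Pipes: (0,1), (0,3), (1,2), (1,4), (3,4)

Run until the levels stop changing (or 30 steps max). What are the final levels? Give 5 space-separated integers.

Answer: 6 3 6 3 6

Derivation:
Step 1: flows [1->0,3->0,2->1,1->4,3->4] -> levels [3 5 7 7 2]
Step 2: flows [1->0,3->0,2->1,1->4,3->4] -> levels [5 4 6 5 4]
Step 3: flows [0->1,0=3,2->1,1=4,3->4] -> levels [4 6 5 4 5]
Step 4: flows [1->0,0=3,1->2,1->4,4->3] -> levels [5 3 6 5 5]
Step 5: flows [0->1,0=3,2->1,4->1,3=4] -> levels [4 6 5 5 4]
Step 6: flows [1->0,3->0,1->2,1->4,3->4] -> levels [6 3 6 3 6]
Step 7: flows [0->1,0->3,2->1,4->1,4->3] -> levels [4 6 5 5 4]
  -> period-2 cycle: step 7 state = step 5 state; never stabilizes
  -> state at step 30: (30-5) mod 2 = 1, same as step 6 -> [6 3 6 3 6]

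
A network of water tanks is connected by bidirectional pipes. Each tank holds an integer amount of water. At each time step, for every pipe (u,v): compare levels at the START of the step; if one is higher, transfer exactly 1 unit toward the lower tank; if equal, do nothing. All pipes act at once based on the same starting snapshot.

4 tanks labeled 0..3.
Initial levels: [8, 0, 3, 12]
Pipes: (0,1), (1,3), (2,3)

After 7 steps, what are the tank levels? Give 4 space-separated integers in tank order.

Step 1: flows [0->1,3->1,3->2] -> levels [7 2 4 10]
Step 2: flows [0->1,3->1,3->2] -> levels [6 4 5 8]
Step 3: flows [0->1,3->1,3->2] -> levels [5 6 6 6]
Step 4: flows [1->0,1=3,2=3] -> levels [6 5 6 6]
Step 5: flows [0->1,3->1,2=3] -> levels [5 7 6 5]
Step 6: flows [1->0,1->3,2->3] -> levels [6 5 5 7]
Step 7: flows [0->1,3->1,3->2] -> levels [5 7 6 5]

Answer: 5 7 6 5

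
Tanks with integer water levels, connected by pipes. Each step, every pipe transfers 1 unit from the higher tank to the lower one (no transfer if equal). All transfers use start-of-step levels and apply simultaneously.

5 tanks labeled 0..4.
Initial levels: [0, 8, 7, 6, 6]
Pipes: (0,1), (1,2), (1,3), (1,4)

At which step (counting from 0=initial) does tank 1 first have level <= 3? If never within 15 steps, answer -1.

Answer: 6

Derivation:
Step 1: flows [1->0,1->2,1->3,1->4] -> levels [1 4 8 7 7]
Step 2: flows [1->0,2->1,3->1,4->1] -> levels [2 6 7 6 6]
Step 3: flows [1->0,2->1,1=3,1=4] -> levels [3 6 6 6 6]
Step 4: flows [1->0,1=2,1=3,1=4] -> levels [4 5 6 6 6]
Step 5: flows [1->0,2->1,3->1,4->1] -> levels [5 7 5 5 5]
Step 6: flows [1->0,1->2,1->3,1->4] -> levels [6 3 6 6 6]
Tank 1 first reaches <=3 at step 6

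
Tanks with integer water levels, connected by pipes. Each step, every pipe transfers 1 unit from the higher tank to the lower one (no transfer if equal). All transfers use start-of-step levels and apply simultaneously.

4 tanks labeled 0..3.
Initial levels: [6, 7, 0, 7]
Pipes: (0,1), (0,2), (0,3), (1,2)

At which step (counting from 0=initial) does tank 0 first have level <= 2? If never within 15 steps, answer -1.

Answer: -1

Derivation:
Step 1: flows [1->0,0->2,3->0,1->2] -> levels [7 5 2 6]
Step 2: flows [0->1,0->2,0->3,1->2] -> levels [4 5 4 7]
Step 3: flows [1->0,0=2,3->0,1->2] -> levels [6 3 5 6]
Step 4: flows [0->1,0->2,0=3,2->1] -> levels [4 5 5 6]
Step 5: flows [1->0,2->0,3->0,1=2] -> levels [7 4 4 5]
Step 6: flows [0->1,0->2,0->3,1=2] -> levels [4 5 5 6]
  -> period-2 cycle (repeats step 4); tank 0 never drops to <=2
Tank 0 never reaches <=2 within 15 steps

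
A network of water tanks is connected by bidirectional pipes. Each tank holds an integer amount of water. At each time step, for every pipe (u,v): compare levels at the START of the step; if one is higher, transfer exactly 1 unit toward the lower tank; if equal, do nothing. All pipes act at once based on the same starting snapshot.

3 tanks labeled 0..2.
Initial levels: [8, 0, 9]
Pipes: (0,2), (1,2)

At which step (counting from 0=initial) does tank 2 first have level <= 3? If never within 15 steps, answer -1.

Step 1: flows [2->0,2->1] -> levels [9 1 7]
Step 2: flows [0->2,2->1] -> levels [8 2 7]
Step 3: flows [0->2,2->1] -> levels [7 3 7]
Step 4: flows [0=2,2->1] -> levels [7 4 6]
Step 5: flows [0->2,2->1] -> levels [6 5 6]
Step 6: flows [0=2,2->1] -> levels [6 6 5]
Step 7: flows [0->2,1->2] -> levels [5 5 7]
Step 8: flows [2->0,2->1] -> levels [6 6 5]
  -> period-2 cycle (repeats step 6); tank 2 never drops to <=3
Tank 2 never reaches <=3 within 15 steps

Answer: -1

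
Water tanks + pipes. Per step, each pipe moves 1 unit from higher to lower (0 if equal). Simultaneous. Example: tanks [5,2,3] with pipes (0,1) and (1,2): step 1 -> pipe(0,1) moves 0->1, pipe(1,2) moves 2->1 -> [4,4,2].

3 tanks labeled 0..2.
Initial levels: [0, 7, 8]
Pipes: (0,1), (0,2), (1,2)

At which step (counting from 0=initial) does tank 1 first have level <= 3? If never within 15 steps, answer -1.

Step 1: flows [1->0,2->0,2->1] -> levels [2 7 6]
Step 2: flows [1->0,2->0,1->2] -> levels [4 5 6]
Step 3: flows [1->0,2->0,2->1] -> levels [6 5 4]
Step 4: flows [0->1,0->2,1->2] -> levels [4 5 6]
  -> period-2 cycle (repeats step 2); tank 1 never drops to <=3
Tank 1 never reaches <=3 within 15 steps

Answer: -1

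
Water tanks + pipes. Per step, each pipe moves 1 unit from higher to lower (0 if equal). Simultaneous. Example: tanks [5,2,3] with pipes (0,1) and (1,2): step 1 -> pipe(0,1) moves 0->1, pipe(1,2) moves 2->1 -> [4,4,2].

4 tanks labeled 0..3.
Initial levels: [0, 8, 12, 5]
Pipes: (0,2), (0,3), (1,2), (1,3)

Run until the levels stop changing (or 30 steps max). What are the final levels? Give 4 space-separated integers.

Step 1: flows [2->0,3->0,2->1,1->3] -> levels [2 8 10 5]
Step 2: flows [2->0,3->0,2->1,1->3] -> levels [4 8 8 5]
Step 3: flows [2->0,3->0,1=2,1->3] -> levels [6 7 7 5]
Step 4: flows [2->0,0->3,1=2,1->3] -> levels [6 6 6 7]
Step 5: flows [0=2,3->0,1=2,3->1] -> levels [7 7 6 5]
Step 6: flows [0->2,0->3,1->2,1->3] -> levels [5 5 8 7]
Step 7: flows [2->0,3->0,2->1,3->1] -> levels [7 7 6 5]
  -> period-2 cycle: step 7 state = step 5 state; never stabilizes
  -> state at step 30: (30-5) mod 2 = 1, same as step 6 -> [5 5 8 7]

Answer: 5 5 8 7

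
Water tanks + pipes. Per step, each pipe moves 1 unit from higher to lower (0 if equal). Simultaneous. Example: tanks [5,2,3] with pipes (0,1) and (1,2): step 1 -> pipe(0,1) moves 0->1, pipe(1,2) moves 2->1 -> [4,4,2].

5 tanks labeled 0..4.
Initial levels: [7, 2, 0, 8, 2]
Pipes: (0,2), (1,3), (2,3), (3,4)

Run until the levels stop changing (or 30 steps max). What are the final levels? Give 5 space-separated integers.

Answer: 4 4 5 2 4

Derivation:
Step 1: flows [0->2,3->1,3->2,3->4] -> levels [6 3 2 5 3]
Step 2: flows [0->2,3->1,3->2,3->4] -> levels [5 4 4 2 4]
Step 3: flows [0->2,1->3,2->3,4->3] -> levels [4 3 4 5 3]
Step 4: flows [0=2,3->1,3->2,3->4] -> levels [4 4 5 2 4]
Step 5: flows [2->0,1->3,2->3,4->3] -> levels [5 3 3 5 3]
Step 6: flows [0->2,3->1,3->2,3->4] -> levels [4 4 5 2 4]
  -> period-2 cycle: step 6 state = step 4 state; never stabilizes
  -> state at step 30: (30-4) mod 2 = 0, same as step 4 -> [4 4 5 2 4]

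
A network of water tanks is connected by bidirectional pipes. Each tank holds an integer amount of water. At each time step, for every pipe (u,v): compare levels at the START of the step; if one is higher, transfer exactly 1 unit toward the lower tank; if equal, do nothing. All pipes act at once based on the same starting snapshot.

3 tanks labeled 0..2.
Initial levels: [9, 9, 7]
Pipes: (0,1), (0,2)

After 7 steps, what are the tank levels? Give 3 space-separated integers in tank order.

Answer: 7 9 9

Derivation:
Step 1: flows [0=1,0->2] -> levels [8 9 8]
Step 2: flows [1->0,0=2] -> levels [9 8 8]
Step 3: flows [0->1,0->2] -> levels [7 9 9]
Step 4: flows [1->0,2->0] -> levels [9 8 8]
  -> period-2 cycle: step 4 state = step 2 state
  -> state at step 7: (7-2) mod 2 = 1, same as step 3 -> [7 9 9]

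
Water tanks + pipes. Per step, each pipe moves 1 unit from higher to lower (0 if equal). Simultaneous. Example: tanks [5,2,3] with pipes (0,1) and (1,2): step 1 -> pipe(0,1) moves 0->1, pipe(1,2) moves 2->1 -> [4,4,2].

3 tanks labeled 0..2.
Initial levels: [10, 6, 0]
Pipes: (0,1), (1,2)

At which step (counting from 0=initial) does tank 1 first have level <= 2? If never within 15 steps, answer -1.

Answer: -1

Derivation:
Step 1: flows [0->1,1->2] -> levels [9 6 1]
Step 2: flows [0->1,1->2] -> levels [8 6 2]
Step 3: flows [0->1,1->2] -> levels [7 6 3]
Step 4: flows [0->1,1->2] -> levels [6 6 4]
Step 5: flows [0=1,1->2] -> levels [6 5 5]
Step 6: flows [0->1,1=2] -> levels [5 6 5]
Step 7: flows [1->0,1->2] -> levels [6 4 6]
Step 8: flows [0->1,2->1] -> levels [5 6 5]
  -> period-2 cycle (repeats step 6); tank 1 never drops to <=2
Tank 1 never reaches <=2 within 15 steps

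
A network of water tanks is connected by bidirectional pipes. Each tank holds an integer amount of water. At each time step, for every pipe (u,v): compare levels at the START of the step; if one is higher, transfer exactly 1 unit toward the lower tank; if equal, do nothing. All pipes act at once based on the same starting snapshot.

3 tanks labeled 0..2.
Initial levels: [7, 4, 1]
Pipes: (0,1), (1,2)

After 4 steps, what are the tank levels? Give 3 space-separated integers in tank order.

Answer: 4 4 4

Derivation:
Step 1: flows [0->1,1->2] -> levels [6 4 2]
Step 2: flows [0->1,1->2] -> levels [5 4 3]
Step 3: flows [0->1,1->2] -> levels [4 4 4]
Step 4: flows [0=1,1=2] -> levels [4 4 4]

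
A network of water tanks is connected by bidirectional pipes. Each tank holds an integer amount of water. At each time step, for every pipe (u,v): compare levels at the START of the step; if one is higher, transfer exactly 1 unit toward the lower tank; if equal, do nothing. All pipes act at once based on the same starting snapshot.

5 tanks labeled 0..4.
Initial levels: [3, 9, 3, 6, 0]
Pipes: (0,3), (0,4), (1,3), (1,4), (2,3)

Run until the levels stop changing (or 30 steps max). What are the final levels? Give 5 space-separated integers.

Step 1: flows [3->0,0->4,1->3,1->4,3->2] -> levels [3 7 4 5 2]
Step 2: flows [3->0,0->4,1->3,1->4,3->2] -> levels [3 5 5 4 4]
Step 3: flows [3->0,4->0,1->3,1->4,2->3] -> levels [5 3 4 5 4]
Step 4: flows [0=3,0->4,3->1,4->1,3->2] -> levels [4 5 5 3 4]
Step 5: flows [0->3,0=4,1->3,1->4,2->3] -> levels [3 3 4 6 5]
Step 6: flows [3->0,4->0,3->1,4->1,3->2] -> levels [5 5 5 3 3]
Step 7: flows [0->3,0->4,1->3,1->4,2->3] -> levels [3 3 4 6 5]
  -> period-2 cycle: step 7 state = step 5 state; never stabilizes
  -> state at step 30: (30-5) mod 2 = 1, same as step 6 -> [5 5 5 3 3]

Answer: 5 5 5 3 3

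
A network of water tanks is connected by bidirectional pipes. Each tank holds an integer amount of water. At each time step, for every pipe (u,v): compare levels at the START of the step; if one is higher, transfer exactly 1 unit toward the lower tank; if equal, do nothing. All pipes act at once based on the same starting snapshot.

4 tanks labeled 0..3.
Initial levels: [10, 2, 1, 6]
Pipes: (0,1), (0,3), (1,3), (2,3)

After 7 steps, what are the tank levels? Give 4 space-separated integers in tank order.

Answer: 4 4 4 7

Derivation:
Step 1: flows [0->1,0->3,3->1,3->2] -> levels [8 4 2 5]
Step 2: flows [0->1,0->3,3->1,3->2] -> levels [6 6 3 4]
Step 3: flows [0=1,0->3,1->3,3->2] -> levels [5 5 4 5]
Step 4: flows [0=1,0=3,1=3,3->2] -> levels [5 5 5 4]
Step 5: flows [0=1,0->3,1->3,2->3] -> levels [4 4 4 7]
Step 6: flows [0=1,3->0,3->1,3->2] -> levels [5 5 5 4]
  -> period-2 cycle: step 6 state = step 4 state
  -> state at step 7: (7-4) mod 2 = 1, same as step 5 -> [4 4 4 7]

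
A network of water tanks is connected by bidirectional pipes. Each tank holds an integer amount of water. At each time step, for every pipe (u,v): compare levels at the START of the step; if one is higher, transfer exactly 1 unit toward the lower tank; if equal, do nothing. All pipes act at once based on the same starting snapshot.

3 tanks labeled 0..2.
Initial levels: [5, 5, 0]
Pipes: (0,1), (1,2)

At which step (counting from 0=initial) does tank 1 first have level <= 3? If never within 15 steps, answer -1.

Answer: 3

Derivation:
Step 1: flows [0=1,1->2] -> levels [5 4 1]
Step 2: flows [0->1,1->2] -> levels [4 4 2]
Step 3: flows [0=1,1->2] -> levels [4 3 3]
Tank 1 first reaches <=3 at step 3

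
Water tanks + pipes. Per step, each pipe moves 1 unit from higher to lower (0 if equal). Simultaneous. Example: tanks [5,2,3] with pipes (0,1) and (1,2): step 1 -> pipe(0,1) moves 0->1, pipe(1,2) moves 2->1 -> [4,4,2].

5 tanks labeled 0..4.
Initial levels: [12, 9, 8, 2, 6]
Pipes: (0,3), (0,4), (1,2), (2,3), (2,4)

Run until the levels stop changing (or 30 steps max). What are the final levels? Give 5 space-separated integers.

Answer: 9 7 9 6 6

Derivation:
Step 1: flows [0->3,0->4,1->2,2->3,2->4] -> levels [10 8 7 4 8]
Step 2: flows [0->3,0->4,1->2,2->3,4->2] -> levels [8 7 8 6 8]
Step 3: flows [0->3,0=4,2->1,2->3,2=4] -> levels [7 8 6 8 8]
Step 4: flows [3->0,4->0,1->2,3->2,4->2] -> levels [9 7 9 6 6]
Step 5: flows [0->3,0->4,2->1,2->3,2->4] -> levels [7 8 6 8 8]
  -> period-2 cycle: step 5 state = step 3 state; never stabilizes
  -> state at step 30: (30-3) mod 2 = 1, same as step 4 -> [9 7 9 6 6]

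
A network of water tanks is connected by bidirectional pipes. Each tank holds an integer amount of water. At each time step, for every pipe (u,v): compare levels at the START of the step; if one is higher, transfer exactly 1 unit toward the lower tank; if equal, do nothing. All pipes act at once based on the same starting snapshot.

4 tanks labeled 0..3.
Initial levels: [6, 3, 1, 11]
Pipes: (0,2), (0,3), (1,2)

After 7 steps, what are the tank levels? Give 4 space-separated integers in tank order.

Answer: 6 5 5 5

Derivation:
Step 1: flows [0->2,3->0,1->2] -> levels [6 2 3 10]
Step 2: flows [0->2,3->0,2->1] -> levels [6 3 3 9]
Step 3: flows [0->2,3->0,1=2] -> levels [6 3 4 8]
Step 4: flows [0->2,3->0,2->1] -> levels [6 4 4 7]
Step 5: flows [0->2,3->0,1=2] -> levels [6 4 5 6]
Step 6: flows [0->2,0=3,2->1] -> levels [5 5 5 6]
Step 7: flows [0=2,3->0,1=2] -> levels [6 5 5 5]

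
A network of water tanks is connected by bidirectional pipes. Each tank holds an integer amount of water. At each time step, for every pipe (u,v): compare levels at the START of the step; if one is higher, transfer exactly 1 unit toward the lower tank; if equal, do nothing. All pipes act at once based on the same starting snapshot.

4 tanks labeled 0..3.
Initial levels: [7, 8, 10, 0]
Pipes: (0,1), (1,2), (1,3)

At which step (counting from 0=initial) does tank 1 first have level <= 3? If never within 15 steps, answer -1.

Step 1: flows [1->0,2->1,1->3] -> levels [8 7 9 1]
Step 2: flows [0->1,2->1,1->3] -> levels [7 8 8 2]
Step 3: flows [1->0,1=2,1->3] -> levels [8 6 8 3]
Step 4: flows [0->1,2->1,1->3] -> levels [7 7 7 4]
Step 5: flows [0=1,1=2,1->3] -> levels [7 6 7 5]
Step 6: flows [0->1,2->1,1->3] -> levels [6 7 6 6]
Step 7: flows [1->0,1->2,1->3] -> levels [7 4 7 7]
Step 8: flows [0->1,2->1,3->1] -> levels [6 7 6 6]
  -> period-2 cycle (repeats step 6); tank 1 never drops to <=3
Tank 1 never reaches <=3 within 15 steps

Answer: -1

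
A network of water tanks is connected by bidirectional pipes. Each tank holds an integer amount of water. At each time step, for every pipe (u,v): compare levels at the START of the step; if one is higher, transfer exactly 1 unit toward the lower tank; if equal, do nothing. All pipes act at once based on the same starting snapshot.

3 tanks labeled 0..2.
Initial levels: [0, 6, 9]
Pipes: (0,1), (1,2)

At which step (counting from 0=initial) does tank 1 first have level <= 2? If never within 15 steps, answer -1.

Step 1: flows [1->0,2->1] -> levels [1 6 8]
Step 2: flows [1->0,2->1] -> levels [2 6 7]
Step 3: flows [1->0,2->1] -> levels [3 6 6]
Step 4: flows [1->0,1=2] -> levels [4 5 6]
Step 5: flows [1->0,2->1] -> levels [5 5 5]
Step 6: flows [0=1,1=2] -> levels [5 5 5]
  -> stable; tank 1 stays at 5 > 2
Tank 1 never reaches <=2 within 15 steps

Answer: -1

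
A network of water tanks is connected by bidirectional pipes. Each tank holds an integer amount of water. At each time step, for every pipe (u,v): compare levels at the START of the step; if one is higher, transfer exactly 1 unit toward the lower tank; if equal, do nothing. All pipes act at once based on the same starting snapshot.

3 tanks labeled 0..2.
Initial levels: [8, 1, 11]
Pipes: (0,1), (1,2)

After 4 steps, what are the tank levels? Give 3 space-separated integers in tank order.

Answer: 6 7 7

Derivation:
Step 1: flows [0->1,2->1] -> levels [7 3 10]
Step 2: flows [0->1,2->1] -> levels [6 5 9]
Step 3: flows [0->1,2->1] -> levels [5 7 8]
Step 4: flows [1->0,2->1] -> levels [6 7 7]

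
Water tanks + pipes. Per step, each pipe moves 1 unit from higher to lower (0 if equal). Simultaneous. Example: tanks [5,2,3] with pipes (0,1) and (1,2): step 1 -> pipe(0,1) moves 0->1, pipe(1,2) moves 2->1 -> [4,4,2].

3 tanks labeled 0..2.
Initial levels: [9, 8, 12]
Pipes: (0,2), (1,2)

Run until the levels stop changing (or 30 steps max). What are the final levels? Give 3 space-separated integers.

Answer: 10 10 9

Derivation:
Step 1: flows [2->0,2->1] -> levels [10 9 10]
Step 2: flows [0=2,2->1] -> levels [10 10 9]
Step 3: flows [0->2,1->2] -> levels [9 9 11]
Step 4: flows [2->0,2->1] -> levels [10 10 9]
  -> period-2 cycle: step 4 state = step 2 state; never stabilizes
  -> state at step 30: (30-2) mod 2 = 0, same as step 2 -> [10 10 9]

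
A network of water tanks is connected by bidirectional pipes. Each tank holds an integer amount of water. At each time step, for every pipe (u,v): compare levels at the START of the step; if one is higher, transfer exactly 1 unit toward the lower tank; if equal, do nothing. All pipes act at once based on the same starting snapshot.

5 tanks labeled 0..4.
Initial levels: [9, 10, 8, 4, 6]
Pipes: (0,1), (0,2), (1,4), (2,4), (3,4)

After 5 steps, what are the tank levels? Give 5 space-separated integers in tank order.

Answer: 9 6 6 7 9

Derivation:
Step 1: flows [1->0,0->2,1->4,2->4,4->3] -> levels [9 8 8 5 7]
Step 2: flows [0->1,0->2,1->4,2->4,4->3] -> levels [7 8 8 6 8]
Step 3: flows [1->0,2->0,1=4,2=4,4->3] -> levels [9 7 7 7 7]
Step 4: flows [0->1,0->2,1=4,2=4,3=4] -> levels [7 8 8 7 7]
Step 5: flows [1->0,2->0,1->4,2->4,3=4] -> levels [9 6 6 7 9]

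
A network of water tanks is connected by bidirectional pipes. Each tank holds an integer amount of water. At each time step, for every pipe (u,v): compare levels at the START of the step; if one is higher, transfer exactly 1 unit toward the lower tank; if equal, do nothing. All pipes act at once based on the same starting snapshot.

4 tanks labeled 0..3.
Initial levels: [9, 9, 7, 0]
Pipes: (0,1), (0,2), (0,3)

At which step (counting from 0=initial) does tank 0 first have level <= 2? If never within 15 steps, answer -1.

Step 1: flows [0=1,0->2,0->3] -> levels [7 9 8 1]
Step 2: flows [1->0,2->0,0->3] -> levels [8 8 7 2]
Step 3: flows [0=1,0->2,0->3] -> levels [6 8 8 3]
Step 4: flows [1->0,2->0,0->3] -> levels [7 7 7 4]
Step 5: flows [0=1,0=2,0->3] -> levels [6 7 7 5]
Step 6: flows [1->0,2->0,0->3] -> levels [7 6 6 6]
Step 7: flows [0->1,0->2,0->3] -> levels [4 7 7 7]
Step 8: flows [1->0,2->0,3->0] -> levels [7 6 6 6]
  -> period-2 cycle (repeats step 6); tank 0 never drops to <=2
Tank 0 never reaches <=2 within 15 steps

Answer: -1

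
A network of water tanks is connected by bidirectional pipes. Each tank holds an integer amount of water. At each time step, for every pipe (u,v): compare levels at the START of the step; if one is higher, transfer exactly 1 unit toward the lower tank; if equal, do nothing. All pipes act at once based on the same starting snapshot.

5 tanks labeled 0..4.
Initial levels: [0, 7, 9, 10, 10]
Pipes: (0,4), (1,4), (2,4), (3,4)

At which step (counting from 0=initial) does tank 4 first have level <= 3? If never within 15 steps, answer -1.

Step 1: flows [4->0,4->1,4->2,3=4] -> levels [1 8 10 10 7]
Step 2: flows [4->0,1->4,2->4,3->4] -> levels [2 7 9 9 9]
Step 3: flows [4->0,4->1,2=4,3=4] -> levels [3 8 9 9 7]
Step 4: flows [4->0,1->4,2->4,3->4] -> levels [4 7 8 8 9]
Step 5: flows [4->0,4->1,4->2,4->3] -> levels [5 8 9 9 5]
Step 6: flows [0=4,1->4,2->4,3->4] -> levels [5 7 8 8 8]
Step 7: flows [4->0,4->1,2=4,3=4] -> levels [6 8 8 8 6]
Step 8: flows [0=4,1->4,2->4,3->4] -> levels [6 7 7 7 9]
Step 9: flows [4->0,4->1,4->2,4->3] -> levels [7 8 8 8 5]
Step 10: flows [0->4,1->4,2->4,3->4] -> levels [6 7 7 7 9]
  -> period-2 cycle (repeats step 8); tank 4 never drops to <=3
Tank 4 never reaches <=3 within 15 steps

Answer: -1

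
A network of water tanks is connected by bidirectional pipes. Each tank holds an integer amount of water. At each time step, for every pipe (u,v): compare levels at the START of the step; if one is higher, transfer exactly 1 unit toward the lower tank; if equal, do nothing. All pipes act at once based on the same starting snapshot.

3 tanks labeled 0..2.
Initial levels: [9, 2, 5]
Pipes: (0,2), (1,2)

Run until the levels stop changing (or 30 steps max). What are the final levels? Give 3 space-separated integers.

Step 1: flows [0->2,2->1] -> levels [8 3 5]
Step 2: flows [0->2,2->1] -> levels [7 4 5]
Step 3: flows [0->2,2->1] -> levels [6 5 5]
Step 4: flows [0->2,1=2] -> levels [5 5 6]
Step 5: flows [2->0,2->1] -> levels [6 6 4]
Step 6: flows [0->2,1->2] -> levels [5 5 6]
  -> period-2 cycle: step 6 state = step 4 state; never stabilizes
  -> state at step 30: (30-4) mod 2 = 0, same as step 4 -> [5 5 6]

Answer: 5 5 6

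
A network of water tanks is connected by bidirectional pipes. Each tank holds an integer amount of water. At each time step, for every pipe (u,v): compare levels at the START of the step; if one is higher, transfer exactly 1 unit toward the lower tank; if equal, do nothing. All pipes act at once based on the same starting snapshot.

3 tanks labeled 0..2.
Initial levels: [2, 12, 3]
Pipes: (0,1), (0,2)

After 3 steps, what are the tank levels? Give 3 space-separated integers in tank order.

Step 1: flows [1->0,2->0] -> levels [4 11 2]
Step 2: flows [1->0,0->2] -> levels [4 10 3]
Step 3: flows [1->0,0->2] -> levels [4 9 4]

Answer: 4 9 4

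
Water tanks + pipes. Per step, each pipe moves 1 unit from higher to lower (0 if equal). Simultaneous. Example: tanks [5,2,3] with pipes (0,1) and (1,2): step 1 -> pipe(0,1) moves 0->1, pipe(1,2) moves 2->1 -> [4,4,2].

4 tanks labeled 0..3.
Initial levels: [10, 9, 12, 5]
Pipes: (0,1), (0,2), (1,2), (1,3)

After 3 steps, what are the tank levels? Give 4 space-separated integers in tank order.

Answer: 9 10 9 8

Derivation:
Step 1: flows [0->1,2->0,2->1,1->3] -> levels [10 10 10 6]
Step 2: flows [0=1,0=2,1=2,1->3] -> levels [10 9 10 7]
Step 3: flows [0->1,0=2,2->1,1->3] -> levels [9 10 9 8]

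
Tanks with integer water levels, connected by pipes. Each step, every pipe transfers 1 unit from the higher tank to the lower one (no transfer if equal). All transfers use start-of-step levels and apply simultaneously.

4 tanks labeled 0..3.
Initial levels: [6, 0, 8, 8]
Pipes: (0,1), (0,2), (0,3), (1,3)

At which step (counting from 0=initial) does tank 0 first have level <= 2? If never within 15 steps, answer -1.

Step 1: flows [0->1,2->0,3->0,3->1] -> levels [7 2 7 6]
Step 2: flows [0->1,0=2,0->3,3->1] -> levels [5 4 7 6]
Step 3: flows [0->1,2->0,3->0,3->1] -> levels [6 6 6 4]
Step 4: flows [0=1,0=2,0->3,1->3] -> levels [5 5 6 6]
Step 5: flows [0=1,2->0,3->0,3->1] -> levels [7 6 5 4]
Step 6: flows [0->1,0->2,0->3,1->3] -> levels [4 6 6 6]
Step 7: flows [1->0,2->0,3->0,1=3] -> levels [7 5 5 5]
Step 8: flows [0->1,0->2,0->3,1=3] -> levels [4 6 6 6]
  -> period-2 cycle (repeats step 6); tank 0 never drops to <=2
Tank 0 never reaches <=2 within 15 steps

Answer: -1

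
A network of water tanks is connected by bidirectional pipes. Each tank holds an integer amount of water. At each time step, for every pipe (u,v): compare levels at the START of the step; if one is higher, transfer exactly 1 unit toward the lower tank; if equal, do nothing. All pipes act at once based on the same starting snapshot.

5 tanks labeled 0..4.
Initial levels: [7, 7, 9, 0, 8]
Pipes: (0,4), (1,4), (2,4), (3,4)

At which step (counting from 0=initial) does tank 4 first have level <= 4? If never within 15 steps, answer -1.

Answer: 3

Derivation:
Step 1: flows [4->0,4->1,2->4,4->3] -> levels [8 8 8 1 6]
Step 2: flows [0->4,1->4,2->4,4->3] -> levels [7 7 7 2 8]
Step 3: flows [4->0,4->1,4->2,4->3] -> levels [8 8 8 3 4]
Tank 4 first reaches <=4 at step 3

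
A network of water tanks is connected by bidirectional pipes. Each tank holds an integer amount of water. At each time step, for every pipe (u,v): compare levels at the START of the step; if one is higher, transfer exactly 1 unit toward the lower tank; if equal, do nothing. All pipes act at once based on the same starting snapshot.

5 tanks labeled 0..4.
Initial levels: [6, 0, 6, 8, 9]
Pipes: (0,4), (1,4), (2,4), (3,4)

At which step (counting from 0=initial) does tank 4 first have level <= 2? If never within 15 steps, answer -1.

Answer: -1

Derivation:
Step 1: flows [4->0,4->1,4->2,4->3] -> levels [7 1 7 9 5]
Step 2: flows [0->4,4->1,2->4,3->4] -> levels [6 2 6 8 7]
Step 3: flows [4->0,4->1,4->2,3->4] -> levels [7 3 7 7 5]
Step 4: flows [0->4,4->1,2->4,3->4] -> levels [6 4 6 6 7]
Step 5: flows [4->0,4->1,4->2,4->3] -> levels [7 5 7 7 3]
Step 6: flows [0->4,1->4,2->4,3->4] -> levels [6 4 6 6 7]
  -> period-2 cycle (repeats step 4); tank 4 never drops to <=2
Tank 4 never reaches <=2 within 15 steps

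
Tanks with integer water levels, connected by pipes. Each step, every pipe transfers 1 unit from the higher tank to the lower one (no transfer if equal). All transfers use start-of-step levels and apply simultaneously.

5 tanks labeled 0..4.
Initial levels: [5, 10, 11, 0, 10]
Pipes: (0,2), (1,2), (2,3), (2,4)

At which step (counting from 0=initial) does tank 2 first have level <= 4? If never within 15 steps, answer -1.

Step 1: flows [2->0,2->1,2->3,2->4] -> levels [6 11 7 1 11]
Step 2: flows [2->0,1->2,2->3,4->2] -> levels [7 10 7 2 10]
Step 3: flows [0=2,1->2,2->3,4->2] -> levels [7 9 8 3 9]
Step 4: flows [2->0,1->2,2->3,4->2] -> levels [8 8 8 4 8]
Step 5: flows [0=2,1=2,2->3,2=4] -> levels [8 8 7 5 8]
Step 6: flows [0->2,1->2,2->3,4->2] -> levels [7 7 9 6 7]
Step 7: flows [2->0,2->1,2->3,2->4] -> levels [8 8 5 7 8]
Step 8: flows [0->2,1->2,3->2,4->2] -> levels [7 7 9 6 7]
  -> period-2 cycle (repeats step 6); tank 2 never drops to <=4
Tank 2 never reaches <=4 within 15 steps

Answer: -1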